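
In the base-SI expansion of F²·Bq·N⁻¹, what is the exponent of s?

F = kg⁻¹·m⁻²·s⁴·A².
So F² = kg⁻²·m⁻⁴·s⁸·A⁴.
Bq = s⁻¹.
N = kg·m·s⁻².
So N⁻¹ = kg⁻¹·m⁻¹·s².
Combining: F²·Bq·N⁻¹ = (kg⁻²·m⁻⁴·s⁸·A⁴) · s⁻¹ · (kg⁻¹·m⁻¹·s²) = kg⁻³·m⁻⁵·s⁹·A⁴.
The exponent of s is 9.

9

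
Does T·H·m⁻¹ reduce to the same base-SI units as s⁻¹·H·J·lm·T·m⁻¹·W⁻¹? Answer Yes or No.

No

Left side:
  T = Wb/m² (flux density = flux per area),
      = kg·s⁻²·A⁻¹.
  H = Wb/A (inductance = flux per current),
      = kg·m²·s⁻²·A⁻².
  Combining: T·H·m⁻¹ = (kg·s⁻²·A⁻¹) · (kg·m²·s⁻²·A⁻²) · m⁻¹ = kg²·m·s⁻⁴·A⁻³.
Right side:
  H = Wb/A (inductance = flux per current),
      = kg·m²·s⁻²·A⁻².
  J = N·m (work = force × distance),
      = kg·m²·s⁻².
  lm = cd·sr = cd (luminous flux; sr is dimensionless).
  T = Wb/m² (flux density = flux per area),
      = kg·s⁻²·A⁻¹.
  W = J/s (power = energy per time),
      = kg·m²·s⁻³.
  So W⁻¹ = kg⁻¹·m⁻²·s³.
  Combining: s⁻¹·H·J·lm·T·m⁻¹·W⁻¹ = s⁻¹ · (kg·m²·s⁻²·A⁻²) · (kg·m²·s⁻²) · cd · (kg·s⁻²·A⁻¹) · m⁻¹ · (kg⁻¹·m⁻²·s³) = kg²·m·s⁻⁴·A⁻³·cd.
Left is kg²·m·s⁻⁴·A⁻³; right is kg²·m·s⁻⁴·A⁻³·cd — different.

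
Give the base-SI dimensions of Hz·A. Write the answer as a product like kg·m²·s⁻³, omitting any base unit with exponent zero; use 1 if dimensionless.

s⁻¹·A

Hz = 1/s = s⁻¹ (frequency is cycles per second).
Combining: Hz·A = s⁻¹ · A = s⁻¹·A.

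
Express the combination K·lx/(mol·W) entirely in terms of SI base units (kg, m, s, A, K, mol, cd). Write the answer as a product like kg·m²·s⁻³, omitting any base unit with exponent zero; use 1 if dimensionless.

W = kg·m²·s⁻³.
So W⁻¹ = kg⁻¹·m⁻²·s³.
lx = m⁻²·cd.
Combining: K·mol⁻¹·W⁻¹·lx = K · mol⁻¹ · (kg⁻¹·m⁻²·s³) · (m⁻²·cd) = kg⁻¹·m⁻⁴·s³·K·mol⁻¹·cd.

kg⁻¹·m⁻⁴·s³·K·mol⁻¹·cd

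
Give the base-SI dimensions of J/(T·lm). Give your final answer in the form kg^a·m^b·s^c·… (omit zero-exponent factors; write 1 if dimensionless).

T = kg·s⁻²·A⁻¹.
So T⁻¹ = kg⁻¹·s²·A.
lm = cd.
So lm⁻¹ = cd⁻¹.
J = kg·m²·s⁻².
Combining: T⁻¹·lm⁻¹·J = (kg⁻¹·s²·A) · cd⁻¹ · (kg·m²·s⁻²) = m²·A·cd⁻¹.

m²·A·cd⁻¹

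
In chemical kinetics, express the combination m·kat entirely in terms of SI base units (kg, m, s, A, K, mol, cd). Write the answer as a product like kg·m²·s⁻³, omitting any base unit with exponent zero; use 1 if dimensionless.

m·s⁻¹·mol

kat = s⁻¹·mol.
Combining: m·kat = m · (s⁻¹·mol) = m·s⁻¹·mol.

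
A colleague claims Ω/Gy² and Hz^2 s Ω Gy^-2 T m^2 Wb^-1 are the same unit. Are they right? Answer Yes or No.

Left side:
  Ω = V/A (resistance = voltage per current),
      = kg·m²·s⁻³·A⁻².
  Gy = J/kg (absorbed dose = energy per mass),
      = m²·s⁻².
  So Gy⁻² = m⁻⁴·s⁴.
  Combining: Ω·Gy⁻² = (kg·m²·s⁻³·A⁻²) · (m⁻⁴·s⁴) = kg·m⁻²·s·A⁻².
Right side:
  Hz = 1/s = s⁻¹ (frequency is cycles per second).
  So Hz² = s⁻².
  Ω = V/A (resistance = voltage per current),
      = kg·m²·s⁻³·A⁻².
  Gy = J/kg (absorbed dose = energy per mass),
      = m²·s⁻².
  So Gy⁻² = m⁻⁴·s⁴.
  T = Wb/m² (flux density = flux per area),
      = kg·s⁻²·A⁻¹.
  Wb = V·s (flux: a volt is a weber per second),
      = kg·m²·s⁻²·A⁻¹.
  So Wb⁻¹ = kg⁻¹·m⁻²·s²·A.
  Combining: Hz²·s·Ω·Gy⁻²·T·m²·Wb⁻¹ = s⁻² · s · (kg·m²·s⁻³·A⁻²) · (m⁻⁴·s⁴) · (kg·s⁻²·A⁻¹) · m² · (kg⁻¹·m⁻²·s²·A) = kg·m⁻²·A⁻².
Left is kg·m⁻²·s·A⁻²; right is kg·m⁻²·A⁻² — different.

No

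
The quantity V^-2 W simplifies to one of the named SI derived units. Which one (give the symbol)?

V = kg·m²·s⁻³·A⁻¹.
So V⁻² = kg⁻²·m⁻⁴·s⁶·A².
W = kg·m²·s⁻³.
Combining: V⁻²·W = (kg⁻²·m⁻⁴·s⁶·A²) · (kg·m²·s⁻³) = kg⁻¹·m⁻²·s³·A².
kg⁻¹·m⁻²·s³·A² is the base-SI form of the siemens.

S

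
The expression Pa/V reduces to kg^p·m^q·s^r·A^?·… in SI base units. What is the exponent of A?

Pa = kg·m⁻¹·s⁻².
V = kg·m²·s⁻³·A⁻¹.
So V⁻¹ = kg⁻¹·m⁻²·s³·A.
Combining: Pa·V⁻¹ = (kg·m⁻¹·s⁻²) · (kg⁻¹·m⁻²·s³·A) = m⁻³·s·A.
The exponent of A is 1.

1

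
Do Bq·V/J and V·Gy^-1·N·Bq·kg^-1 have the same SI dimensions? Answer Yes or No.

Left side:
  Bq = 1/s = s⁻¹ (activity is decays per second).
  J = N·m (work = force × distance),
      = kg·m²·s⁻².
  So J⁻¹ = kg⁻¹·m⁻²·s².
  V = W/A (potential = power per current),
      = kg·m²·s⁻³·A⁻¹.
  Combining: Bq·J⁻¹·V = s⁻¹ · (kg⁻¹·m⁻²·s²) · (kg·m²·s⁻³·A⁻¹) = s⁻²·A⁻¹.
Right side:
  V = W/A (potential = power per current),
      = kg·m²·s⁻³·A⁻¹.
  Gy = J/kg (absorbed dose = energy per mass),
      = m²·s⁻².
  So Gy⁻¹ = m⁻²·s².
  N = kg·m/s² = kg·m·s⁻² (force = mass × acceleration).
  Bq = 1/s = s⁻¹ (activity is decays per second).
  Combining: V·Gy⁻¹·N·Bq·kg⁻¹ = (kg·m²·s⁻³·A⁻¹) · (m⁻²·s²) · (kg·m·s⁻²) · s⁻¹ · kg⁻¹ = kg·m·s⁻⁴·A⁻¹.
Left is s⁻²·A⁻¹; right is kg·m·s⁻⁴·A⁻¹ — different.

No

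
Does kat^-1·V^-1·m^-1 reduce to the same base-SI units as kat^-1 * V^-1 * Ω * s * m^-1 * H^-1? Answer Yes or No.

Yes

Left side:
  kat = mol/s = s⁻¹·mol (catalytic activity).
  So kat⁻¹ = s·mol⁻¹.
  V = W/A (potential = power per current),
      = kg·m²·s⁻³·A⁻¹.
  So V⁻¹ = kg⁻¹·m⁻²·s³·A.
  Combining: kat⁻¹·V⁻¹·m⁻¹ = (s·mol⁻¹) · (kg⁻¹·m⁻²·s³·A) · m⁻¹ = kg⁻¹·m⁻³·s⁴·A·mol⁻¹.
Right side:
  kat = mol/s = s⁻¹·mol (catalytic activity).
  So kat⁻¹ = s·mol⁻¹.
  V = W/A (potential = power per current),
      = kg·m²·s⁻³·A⁻¹.
  So V⁻¹ = kg⁻¹·m⁻²·s³·A.
  Ω = V/A (resistance = voltage per current),
      = kg·m²·s⁻³·A⁻².
  H = Wb/A (inductance = flux per current),
      = kg·m²·s⁻²·A⁻².
  So H⁻¹ = kg⁻¹·m⁻²·s²·A².
  Combining: kat⁻¹·V⁻¹·Ω·s·m⁻¹·H⁻¹ = (s·mol⁻¹) · (kg⁻¹·m⁻²·s³·A) · (kg·m²·s⁻³·A⁻²) · s · m⁻¹ · (kg⁻¹·m⁻²·s²·A²) = kg⁻¹·m⁻³·s⁴·A·mol⁻¹.
Both reduce to kg⁻¹·m⁻³·s⁴·A·mol⁻¹.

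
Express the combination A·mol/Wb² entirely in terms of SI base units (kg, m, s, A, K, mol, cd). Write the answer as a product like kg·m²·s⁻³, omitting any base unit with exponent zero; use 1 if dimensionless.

kg⁻²·m⁻⁴·s⁴·A³·mol

Wb = kg·m²·s⁻²·A⁻¹.
So Wb⁻² = kg⁻²·m⁻⁴·s⁴·A².
Combining: A·Wb⁻²·mol = A · (kg⁻²·m⁻⁴·s⁴·A²) · mol = kg⁻²·m⁻⁴·s⁴·A³·mol.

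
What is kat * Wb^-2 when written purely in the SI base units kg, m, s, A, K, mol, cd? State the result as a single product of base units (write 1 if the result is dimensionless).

kg⁻²·m⁻⁴·s³·A²·mol

kat = s⁻¹·mol.
Wb = kg·m²·s⁻²·A⁻¹.
So Wb⁻² = kg⁻²·m⁻⁴·s⁴·A².
Combining: kat·Wb⁻² = (s⁻¹·mol) · (kg⁻²·m⁻⁴·s⁴·A²) = kg⁻²·m⁻⁴·s³·A²·mol.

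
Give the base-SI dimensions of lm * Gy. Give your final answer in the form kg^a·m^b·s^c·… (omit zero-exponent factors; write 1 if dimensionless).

m²·s⁻²·cd

lm = cd·sr = cd (luminous flux; sr is dimensionless).
Gy = J/kg (absorbed dose = energy per mass),
    = m²·s⁻².
Combining: lm·Gy = cd · (m²·s⁻²) = m²·s⁻²·cd.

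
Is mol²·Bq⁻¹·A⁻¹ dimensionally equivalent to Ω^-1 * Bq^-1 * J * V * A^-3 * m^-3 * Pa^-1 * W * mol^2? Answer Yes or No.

Left side:
  Bq = s⁻¹.
  So Bq⁻¹ = s.
  Combining: mol²·Bq⁻¹·A⁻¹ = mol² · s · A⁻¹ = s·A⁻¹·mol².
Right side:
  Ω = V/A (resistance = voltage per current),
      = kg·m²·s⁻³·A⁻².
  So Ω⁻¹ = kg⁻¹·m⁻²·s³·A².
  Bq = 1/s = s⁻¹ (activity is decays per second).
  So Bq⁻¹ = s.
  J = N·m (work = force × distance),
      = kg·m²·s⁻².
  V = W/A (potential = power per current),
      = kg·m²·s⁻³·A⁻¹.
  Pa = N/m² (pressure = force per area),
      = kg·m⁻¹·s⁻².
  So Pa⁻¹ = kg⁻¹·m·s².
  W = J/s (power = energy per time),
      = kg·m²·s⁻³.
  Combining: Ω⁻¹·Bq⁻¹·J·V·A⁻³·m⁻³·Pa⁻¹·W·mol² = (kg⁻¹·m⁻²·s³·A²) · s · (kg·m²·s⁻²) · (kg·m²·s⁻³·A⁻¹) · A⁻³ · m⁻³ · (kg⁻¹·m·s²) · (kg·m²·s⁻³) · mol² = kg·m²·s⁻²·A⁻²·mol².
Left is s·A⁻¹·mol²; right is kg·m²·s⁻²·A⁻²·mol² — different.

No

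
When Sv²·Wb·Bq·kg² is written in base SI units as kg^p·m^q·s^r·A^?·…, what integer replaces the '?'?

Sv = J/kg (equivalent dose = energy per mass),
    = m²·s⁻².
So Sv² = m⁴·s⁻⁴.
Wb = V·s (flux: a volt is a weber per second),
    = kg·m²·s⁻²·A⁻¹.
Bq = 1/s = s⁻¹ (activity is decays per second).
Combining: Sv²·Wb·Bq·kg² = (m⁴·s⁻⁴) · (kg·m²·s⁻²·A⁻¹) · s⁻¹ · kg² = kg³·m⁶·s⁻⁷·A⁻¹.
The exponent of A is -1.

-1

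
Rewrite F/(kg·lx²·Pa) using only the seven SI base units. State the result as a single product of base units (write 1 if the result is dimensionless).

lx = m⁻²·cd.
So lx⁻² = m⁴·cd⁻².
Pa = kg·m⁻¹·s⁻².
So Pa⁻¹ = kg⁻¹·m·s².
F = kg⁻¹·m⁻²·s⁴·A².
Combining: kg⁻¹·lx⁻²·Pa⁻¹·F = kg⁻¹ · (m⁴·cd⁻²) · (kg⁻¹·m·s²) · (kg⁻¹·m⁻²·s⁴·A²) = kg⁻³·m³·s⁶·A²·cd⁻².

kg⁻³·m³·s⁶·A²·cd⁻²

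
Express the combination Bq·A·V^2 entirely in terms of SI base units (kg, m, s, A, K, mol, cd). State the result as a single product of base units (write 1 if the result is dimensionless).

kg²·m⁴·s⁻⁷·A⁻¹

Bq = 1/s = s⁻¹ (activity is decays per second).
V = W/A (potential = power per current),
    = kg·m²·s⁻³·A⁻¹.
So V² = kg²·m⁴·s⁻⁶·A⁻².
Combining: Bq·A·V² = s⁻¹ · A · (kg²·m⁴·s⁻⁶·A⁻²) = kg²·m⁴·s⁻⁷·A⁻¹.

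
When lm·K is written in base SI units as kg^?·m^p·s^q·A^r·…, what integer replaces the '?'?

lm = cd.
Combining: lm·K = cd · K = K·cd.
The exponent of kg is 0.

0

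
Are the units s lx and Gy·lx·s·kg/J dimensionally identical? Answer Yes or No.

Yes

Left side:
  lx = m⁻²·cd.
  Combining: s·lx = s · (m⁻²·cd) = m⁻²·s·cd.
Right side:
  Gy = J/kg (absorbed dose = energy per mass),
      = m²·s⁻².
  lx = lm/m² (illuminance = luminous flux per area),
      = m⁻²·cd.
  J = N·m (work = force × distance),
      = kg·m²·s⁻².
  So J⁻¹ = kg⁻¹·m⁻²·s².
  Combining: Gy·lx·s·kg·J⁻¹ = (m²·s⁻²) · (m⁻²·cd) · s · kg · (kg⁻¹·m⁻²·s²) = m⁻²·s·cd.
Both reduce to m⁻²·s·cd.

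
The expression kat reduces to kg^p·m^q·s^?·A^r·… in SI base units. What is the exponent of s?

kat = s⁻¹·mol.
The exponent of s is -1.

-1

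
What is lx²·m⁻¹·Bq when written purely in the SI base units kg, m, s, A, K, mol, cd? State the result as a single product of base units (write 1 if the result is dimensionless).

lx = lm/m² (illuminance = luminous flux per area),
    = m⁻²·cd.
So lx² = m⁻⁴·cd².
Bq = 1/s = s⁻¹ (activity is decays per second).
Combining: lx²·m⁻¹·Bq = (m⁻⁴·cd²) · m⁻¹ · s⁻¹ = m⁻⁵·s⁻¹·cd².

m⁻⁵·s⁻¹·cd²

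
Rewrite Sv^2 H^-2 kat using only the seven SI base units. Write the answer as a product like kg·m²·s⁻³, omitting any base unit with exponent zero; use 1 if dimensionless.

Sv = J/kg (equivalent dose = energy per mass),
    = m²·s⁻².
So Sv² = m⁴·s⁻⁴.
H = Wb/A (inductance = flux per current),
    = kg·m²·s⁻²·A⁻².
So H⁻² = kg⁻²·m⁻⁴·s⁴·A⁴.
kat = mol/s = s⁻¹·mol (catalytic activity).
Combining: Sv²·H⁻²·kat = (m⁴·s⁻⁴) · (kg⁻²·m⁻⁴·s⁴·A⁴) · (s⁻¹·mol) = kg⁻²·s⁻¹·A⁴·mol.

kg⁻²·s⁻¹·A⁴·mol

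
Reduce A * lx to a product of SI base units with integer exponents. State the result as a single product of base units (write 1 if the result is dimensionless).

m⁻²·A·cd

lx = m⁻²·cd.
Combining: A·lx = A · (m⁻²·cd) = m⁻²·A·cd.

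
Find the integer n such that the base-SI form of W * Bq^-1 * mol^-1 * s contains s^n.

-1

W = J/s (power = energy per time),
    = kg·m²·s⁻³.
Bq = 1/s = s⁻¹ (activity is decays per second).
So Bq⁻¹ = s.
Combining: W·Bq⁻¹·mol⁻¹·s = (kg·m²·s⁻³) · s · mol⁻¹ · s = kg·m²·s⁻¹·mol⁻¹.
The exponent of s is -1.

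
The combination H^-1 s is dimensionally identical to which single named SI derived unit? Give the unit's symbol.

H = Wb/A (inductance = flux per current),
    = kg·m²·s⁻²·A⁻².
So H⁻¹ = kg⁻¹·m⁻²·s²·A².
Combining: H⁻¹·s = (kg⁻¹·m⁻²·s²·A²) · s = kg⁻¹·m⁻²·s³·A².
kg⁻¹·m⁻²·s³·A² is the base-SI form of the siemens.

S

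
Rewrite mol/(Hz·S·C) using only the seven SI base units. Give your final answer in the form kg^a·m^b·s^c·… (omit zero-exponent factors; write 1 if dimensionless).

kg·m²·s⁻³·A⁻³·mol

Hz = s⁻¹.
So Hz⁻¹ = s.
S = kg⁻¹·m⁻²·s³·A².
So S⁻¹ = kg·m²·s⁻³·A⁻².
C = s·A.
So C⁻¹ = s⁻¹·A⁻¹.
Combining: Hz⁻¹·S⁻¹·mol·C⁻¹ = s · (kg·m²·s⁻³·A⁻²) · mol · (s⁻¹·A⁻¹) = kg·m²·s⁻³·A⁻³·mol.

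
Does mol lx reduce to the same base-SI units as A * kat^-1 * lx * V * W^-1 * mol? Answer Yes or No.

Left side:
  lx = m⁻²·cd.
  Combining: mol·lx = mol · (m⁻²·cd) = m⁻²·mol·cd.
Right side:
  kat = s⁻¹·mol.
  So kat⁻¹ = s·mol⁻¹.
  lx = m⁻²·cd.
  V = kg·m²·s⁻³·A⁻¹.
  W = kg·m²·s⁻³.
  So W⁻¹ = kg⁻¹·m⁻²·s³.
  Combining: A·kat⁻¹·lx·V·W⁻¹·mol = A · (s·mol⁻¹) · (m⁻²·cd) · (kg·m²·s⁻³·A⁻¹) · (kg⁻¹·m⁻²·s³) · mol = m⁻²·s·cd.
Left is m⁻²·mol·cd; right is m⁻²·s·cd — different.

No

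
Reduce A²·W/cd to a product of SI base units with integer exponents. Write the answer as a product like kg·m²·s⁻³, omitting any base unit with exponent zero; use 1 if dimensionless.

kg·m²·s⁻³·A²·cd⁻¹

W = J/s (power = energy per time),
    = kg·m²·s⁻³.
Combining: A²·cd⁻¹·W = A² · cd⁻¹ · (kg·m²·s⁻³) = kg·m²·s⁻³·A²·cd⁻¹.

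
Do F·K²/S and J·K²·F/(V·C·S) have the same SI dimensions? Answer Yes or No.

Left side:
  F = C/V (capacitance = charge per voltage),
      = A·s/(kg·m²·s⁻³·A⁻¹) (substituting C and V),
      = kg⁻¹·m⁻²·s⁴·A².
  S = 1/Ω (conductance is reciprocal resistance),
      = kg⁻¹·m⁻²·s³·A².
  So S⁻¹ = kg·m²·s⁻³·A⁻².
  Combining: F·S⁻¹·K² = (kg⁻¹·m⁻²·s⁴·A²) · (kg·m²·s⁻³·A⁻²) · K² = s·K².
Right side:
  V = W/A (potential = power per current),
      = kg·m²·s⁻³·A⁻¹.
  So V⁻¹ = kg⁻¹·m⁻²·s³·A.
  J = N·m (work = force × distance),
      = kg·m²·s⁻².
  C = A·s = s·A (charge = current × time).
  So C⁻¹ = s⁻¹·A⁻¹.
  F = C/V (capacitance = charge per voltage),
      = A·s/(kg·m²·s⁻³·A⁻¹) (substituting C and V),
      = kg⁻¹·m⁻²·s⁴·A².
  S = 1/Ω (conductance is reciprocal resistance),
      = kg⁻¹·m⁻²·s³·A².
  So S⁻¹ = kg·m²·s⁻³·A⁻².
  Combining: V⁻¹·J·C⁻¹·K²·F·S⁻¹ = (kg⁻¹·m⁻²·s³·A) · (kg·m²·s⁻²) · (s⁻¹·A⁻¹) · K² · (kg⁻¹·m⁻²·s⁴·A²) · (kg·m²·s⁻³·A⁻²) = s·K².
Both reduce to s·K².

Yes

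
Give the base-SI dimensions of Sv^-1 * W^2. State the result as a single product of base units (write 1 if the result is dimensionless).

Sv = J/kg (equivalent dose = energy per mass),
    = m²·s⁻².
So Sv⁻¹ = m⁻²·s².
W = J/s (power = energy per time),
    = kg·m²·s⁻³.
So W² = kg²·m⁴·s⁻⁶.
Combining: Sv⁻¹·W² = (m⁻²·s²) · (kg²·m⁴·s⁻⁶) = kg²·m²·s⁻⁴.

kg²·m²·s⁻⁴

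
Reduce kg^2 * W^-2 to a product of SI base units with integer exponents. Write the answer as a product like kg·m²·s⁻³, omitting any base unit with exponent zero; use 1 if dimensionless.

m⁻⁴·s⁶

W = J/s (power = energy per time),
    = kg·m²·s⁻³.
So W⁻² = kg⁻²·m⁻⁴·s⁶.
Combining: kg²·W⁻² = kg² · (kg⁻²·m⁻⁴·s⁶) = m⁻⁴·s⁶.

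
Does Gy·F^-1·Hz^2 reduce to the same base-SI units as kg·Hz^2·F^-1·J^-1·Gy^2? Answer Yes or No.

Yes

Left side:
  Gy = m²·s⁻².
  F = kg⁻¹·m⁻²·s⁴·A².
  So F⁻¹ = kg·m²·s⁻⁴·A⁻².
  Hz = s⁻¹.
  So Hz² = s⁻².
  Combining: Gy·F⁻¹·Hz² = (m²·s⁻²) · (kg·m²·s⁻⁴·A⁻²) · s⁻² = kg·m⁴·s⁻⁸·A⁻².
Right side:
  Hz = 1/s = s⁻¹ (frequency is cycles per second).
  So Hz² = s⁻².
  F = C/V (capacitance = charge per voltage),
      = A·s/(kg·m²·s⁻³·A⁻¹) (substituting C and V),
      = kg⁻¹·m⁻²·s⁴·A².
  So F⁻¹ = kg·m²·s⁻⁴·A⁻².
  J = N·m (work = force × distance),
      = kg·m²·s⁻².
  So J⁻¹ = kg⁻¹·m⁻²·s².
  Gy = J/kg (absorbed dose = energy per mass),
      = m²·s⁻².
  So Gy² = m⁴·s⁻⁴.
  Combining: kg·Hz²·F⁻¹·J⁻¹·Gy² = kg · s⁻² · (kg·m²·s⁻⁴·A⁻²) · (kg⁻¹·m⁻²·s²) · (m⁴·s⁻⁴) = kg·m⁴·s⁻⁸·A⁻².
Both reduce to kg·m⁴·s⁻⁸·A⁻².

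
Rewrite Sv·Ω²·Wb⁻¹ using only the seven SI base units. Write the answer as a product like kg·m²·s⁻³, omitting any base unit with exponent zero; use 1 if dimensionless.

Sv = m²·s⁻².
Ω = kg·m²·s⁻³·A⁻².
So Ω² = kg²·m⁴·s⁻⁶·A⁻⁴.
Wb = kg·m²·s⁻²·A⁻¹.
So Wb⁻¹ = kg⁻¹·m⁻²·s²·A.
Combining: Sv·Ω²·Wb⁻¹ = (m²·s⁻²) · (kg²·m⁴·s⁻⁶·A⁻⁴) · (kg⁻¹·m⁻²·s²·A) = kg·m⁴·s⁻⁶·A⁻³.

kg·m⁴·s⁻⁶·A⁻³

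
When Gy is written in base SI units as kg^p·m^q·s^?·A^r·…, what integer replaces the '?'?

-2

Gy = m²·s⁻².
The exponent of s is -2.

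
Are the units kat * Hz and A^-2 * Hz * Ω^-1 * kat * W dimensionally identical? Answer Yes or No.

Left side:
  kat = mol/s = s⁻¹·mol (catalytic activity).
  Hz = 1/s = s⁻¹ (frequency is cycles per second).
  Combining: kat·Hz = (s⁻¹·mol) · s⁻¹ = s⁻²·mol.
Right side:
  Hz = s⁻¹.
  Ω = kg·m²·s⁻³·A⁻².
  So Ω⁻¹ = kg⁻¹·m⁻²·s³·A².
  kat = s⁻¹·mol.
  W = kg·m²·s⁻³.
  Combining: A⁻²·Hz·Ω⁻¹·kat·W = A⁻² · s⁻¹ · (kg⁻¹·m⁻²·s³·A²) · (s⁻¹·mol) · (kg·m²·s⁻³) = s⁻²·mol.
Both reduce to s⁻²·mol.

Yes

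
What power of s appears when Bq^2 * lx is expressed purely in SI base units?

Bq = 1/s = s⁻¹ (activity is decays per second).
So Bq² = s⁻².
lx = lm/m² (illuminance = luminous flux per area),
    = m⁻²·cd.
Combining: Bq²·lx = s⁻² · (m⁻²·cd) = m⁻²·s⁻²·cd.
The exponent of s is -2.

-2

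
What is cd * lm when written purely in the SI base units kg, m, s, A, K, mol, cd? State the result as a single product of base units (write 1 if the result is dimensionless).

cd²

lm = cd·sr = cd (luminous flux; sr is dimensionless).
Combining: cd·lm = cd · cd = cd².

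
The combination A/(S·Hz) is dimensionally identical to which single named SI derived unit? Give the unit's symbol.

S = 1/Ω (conductance is reciprocal resistance),
    = kg⁻¹·m⁻²·s³·A².
So S⁻¹ = kg·m²·s⁻³·A⁻².
Hz = 1/s = s⁻¹ (frequency is cycles per second).
So Hz⁻¹ = s.
Combining: A·S⁻¹·Hz⁻¹ = A · (kg·m²·s⁻³·A⁻²) · s = kg·m²·s⁻²·A⁻¹.
kg·m²·s⁻²·A⁻¹ is the base-SI form of the weber.

Wb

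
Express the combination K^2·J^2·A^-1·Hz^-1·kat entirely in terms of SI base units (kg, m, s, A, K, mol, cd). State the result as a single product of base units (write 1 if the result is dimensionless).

kg²·m⁴·s⁻⁴·A⁻¹·K²·mol

J = N·m (work = force × distance),
    = kg·m²·s⁻².
So J² = kg²·m⁴·s⁻⁴.
Hz = 1/s = s⁻¹ (frequency is cycles per second).
So Hz⁻¹ = s.
kat = mol/s = s⁻¹·mol (catalytic activity).
Combining: K²·J²·A⁻¹·Hz⁻¹·kat = K² · (kg²·m⁴·s⁻⁴) · A⁻¹ · s · (s⁻¹·mol) = kg²·m⁴·s⁻⁴·A⁻¹·K²·mol.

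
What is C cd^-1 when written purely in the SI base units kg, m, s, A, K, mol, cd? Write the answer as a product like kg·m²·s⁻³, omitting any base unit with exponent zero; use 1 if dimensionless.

C = A·s = s·A (charge = current × time).
Combining: C·cd⁻¹ = (s·A) · cd⁻¹ = s·A·cd⁻¹.

s·A·cd⁻¹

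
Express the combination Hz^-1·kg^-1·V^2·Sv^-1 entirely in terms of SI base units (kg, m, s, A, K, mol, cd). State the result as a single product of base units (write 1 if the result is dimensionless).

Hz = 1/s = s⁻¹ (frequency is cycles per second).
So Hz⁻¹ = s.
V = W/A (potential = power per current),
    = kg·m²·s⁻³·A⁻¹.
So V² = kg²·m⁴·s⁻⁶·A⁻².
Sv = J/kg (equivalent dose = energy per mass),
    = m²·s⁻².
So Sv⁻¹ = m⁻²·s².
Combining: Hz⁻¹·kg⁻¹·V²·Sv⁻¹ = s · kg⁻¹ · (kg²·m⁴·s⁻⁶·A⁻²) · (m⁻²·s²) = kg·m²·s⁻³·A⁻².

kg·m²·s⁻³·A⁻²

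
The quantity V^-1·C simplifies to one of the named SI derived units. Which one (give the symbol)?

V = W/A (potential = power per current),
    = kg·m²·s⁻³·A⁻¹.
So V⁻¹ = kg⁻¹·m⁻²·s³·A.
C = A·s = s·A (charge = current × time).
Combining: V⁻¹·C = (kg⁻¹·m⁻²·s³·A) · (s·A) = kg⁻¹·m⁻²·s⁴·A².
kg⁻¹·m⁻²·s⁴·A² is the base-SI form of the farad.

F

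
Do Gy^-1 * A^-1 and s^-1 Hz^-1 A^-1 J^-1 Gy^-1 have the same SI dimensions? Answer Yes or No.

Left side:
  Gy = m²·s⁻².
  So Gy⁻¹ = m⁻²·s².
  Combining: Gy⁻¹·A⁻¹ = (m⁻²·s²) · A⁻¹ = m⁻²·s²·A⁻¹.
Right side:
  Hz = s⁻¹.
  So Hz⁻¹ = s.
  J = kg·m²·s⁻².
  So J⁻¹ = kg⁻¹·m⁻²·s².
  Gy = m²·s⁻².
  So Gy⁻¹ = m⁻²·s².
  Combining: s⁻¹·Hz⁻¹·A⁻¹·J⁻¹·Gy⁻¹ = s⁻¹ · s · A⁻¹ · (kg⁻¹·m⁻²·s²) · (m⁻²·s²) = kg⁻¹·m⁻⁴·s⁴·A⁻¹.
Left is m⁻²·s²·A⁻¹; right is kg⁻¹·m⁻⁴·s⁴·A⁻¹ — different.

No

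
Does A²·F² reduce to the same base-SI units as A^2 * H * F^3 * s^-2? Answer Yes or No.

Yes

Left side:
  F = C/V (capacitance = charge per voltage),
      = A·s/(kg·m²·s⁻³·A⁻¹) (substituting C and V),
      = kg⁻¹·m⁻²·s⁴·A².
  So F² = kg⁻²·m⁻⁴·s⁸·A⁴.
  Combining: A²·F² = A² · (kg⁻²·m⁻⁴·s⁸·A⁴) = kg⁻²·m⁻⁴·s⁸·A⁶.
Right side:
  H = kg·m²·s⁻²·A⁻².
  F = kg⁻¹·m⁻²·s⁴·A².
  So F³ = kg⁻³·m⁻⁶·s¹²·A⁶.
  Combining: A²·H·F³·s⁻² = A² · (kg·m²·s⁻²·A⁻²) · (kg⁻³·m⁻⁶·s¹²·A⁶) · s⁻² = kg⁻²·m⁻⁴·s⁸·A⁶.
Both reduce to kg⁻²·m⁻⁴·s⁸·A⁶.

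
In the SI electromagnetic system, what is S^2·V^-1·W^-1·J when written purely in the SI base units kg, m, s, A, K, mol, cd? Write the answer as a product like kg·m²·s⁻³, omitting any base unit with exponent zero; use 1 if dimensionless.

S = kg⁻¹·m⁻²·s³·A².
So S² = kg⁻²·m⁻⁴·s⁶·A⁴.
V = kg·m²·s⁻³·A⁻¹.
So V⁻¹ = kg⁻¹·m⁻²·s³·A.
W = kg·m²·s⁻³.
So W⁻¹ = kg⁻¹·m⁻²·s³.
J = kg·m²·s⁻².
Combining: S²·V⁻¹·W⁻¹·J = (kg⁻²·m⁻⁴·s⁶·A⁴) · (kg⁻¹·m⁻²·s³·A) · (kg⁻¹·m⁻²·s³) · (kg·m²·s⁻²) = kg⁻³·m⁻⁶·s¹⁰·A⁵.

kg⁻³·m⁻⁶·s¹⁰·A⁵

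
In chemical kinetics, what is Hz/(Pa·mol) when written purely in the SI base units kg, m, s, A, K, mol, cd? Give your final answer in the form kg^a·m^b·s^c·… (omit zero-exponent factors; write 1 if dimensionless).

Pa = kg·m⁻¹·s⁻².
So Pa⁻¹ = kg⁻¹·m·s².
Hz = s⁻¹.
Combining: Pa⁻¹·Hz·mol⁻¹ = (kg⁻¹·m·s²) · s⁻¹ · mol⁻¹ = kg⁻¹·m·s·mol⁻¹.

kg⁻¹·m·s·mol⁻¹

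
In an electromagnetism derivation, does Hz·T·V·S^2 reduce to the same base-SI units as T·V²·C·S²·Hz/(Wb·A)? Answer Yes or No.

Yes

Left side:
  Hz = 1/s = s⁻¹ (frequency is cycles per second).
  T = Wb/m² (flux density = flux per area),
      = kg·s⁻²·A⁻¹.
  V = W/A (potential = power per current),
      = kg·m²·s⁻³·A⁻¹.
  S = 1/Ω (conductance is reciprocal resistance),
      = kg⁻¹·m⁻²·s³·A².
  So S² = kg⁻²·m⁻⁴·s⁶·A⁴.
  Combining: Hz·T·V·S² = s⁻¹ · (kg·s⁻²·A⁻¹) · (kg·m²·s⁻³·A⁻¹) · (kg⁻²·m⁻⁴·s⁶·A⁴) = m⁻²·A².
Right side:
  T = kg·s⁻²·A⁻¹.
  V = kg·m²·s⁻³·A⁻¹.
  So V² = kg²·m⁴·s⁻⁶·A⁻².
  C = s·A.
  Wb = kg·m²·s⁻²·A⁻¹.
  So Wb⁻¹ = kg⁻¹·m⁻²·s²·A.
  S = kg⁻¹·m⁻²·s³·A².
  So S² = kg⁻²·m⁻⁴·s⁶·A⁴.
  Hz = s⁻¹.
  Combining: T·V²·C·Wb⁻¹·S²·A⁻¹·Hz = (kg·s⁻²·A⁻¹) · (kg²·m⁴·s⁻⁶·A⁻²) · (s·A) · (kg⁻¹·m⁻²·s²·A) · (kg⁻²·m⁻⁴·s⁶·A⁴) · A⁻¹ · s⁻¹ = m⁻²·A².
Both reduce to m⁻²·A².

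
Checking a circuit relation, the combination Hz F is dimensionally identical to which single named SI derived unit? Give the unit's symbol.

S

Hz = 1/s = s⁻¹ (frequency is cycles per second).
F = C/V (capacitance = charge per voltage),
    = A·s/(kg·m²·s⁻³·A⁻¹) (substituting C and V),
    = kg⁻¹·m⁻²·s⁴·A².
Combining: Hz·F = s⁻¹ · (kg⁻¹·m⁻²·s⁴·A²) = kg⁻¹·m⁻²·s³·A².
kg⁻¹·m⁻²·s³·A² is the base-SI form of the siemens.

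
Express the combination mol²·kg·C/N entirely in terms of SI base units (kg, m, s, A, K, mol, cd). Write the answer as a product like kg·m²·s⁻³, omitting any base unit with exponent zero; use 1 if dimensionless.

N = kg·m/s² = kg·m·s⁻² (force = mass × acceleration).
So N⁻¹ = kg⁻¹·m⁻¹·s².
C = A·s = s·A (charge = current × time).
Combining: N⁻¹·mol²·kg·C = (kg⁻¹·m⁻¹·s²) · mol² · kg · (s·A) = m⁻¹·s³·A·mol².

m⁻¹·s³·A·mol²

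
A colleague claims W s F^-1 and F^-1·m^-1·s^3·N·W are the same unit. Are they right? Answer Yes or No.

No

Left side:
  W = J/s (power = energy per time),
      = kg·m²·s⁻³.
  F = C/V (capacitance = charge per voltage),
      = A·s/(kg·m²·s⁻³·A⁻¹) (substituting C and V),
      = kg⁻¹·m⁻²·s⁴·A².
  So F⁻¹ = kg·m²·s⁻⁴·A⁻².
  Combining: W·s·F⁻¹ = (kg·m²·s⁻³) · s · (kg·m²·s⁻⁴·A⁻²) = kg²·m⁴·s⁻⁶·A⁻².
Right side:
  F = kg⁻¹·m⁻²·s⁴·A².
  So F⁻¹ = kg·m²·s⁻⁴·A⁻².
  N = kg·m·s⁻².
  W = kg·m²·s⁻³.
  Combining: F⁻¹·m⁻¹·s³·N·W = (kg·m²·s⁻⁴·A⁻²) · m⁻¹ · s³ · (kg·m·s⁻²) · (kg·m²·s⁻³) = kg³·m⁴·s⁻⁶·A⁻².
Left is kg²·m⁴·s⁻⁶·A⁻²; right is kg³·m⁴·s⁻⁶·A⁻² — different.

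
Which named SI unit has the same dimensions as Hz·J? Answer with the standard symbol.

W

Hz = 1/s = s⁻¹ (frequency is cycles per second).
J = N·m (work = force × distance),
    = kg·m²·s⁻².
Combining: Hz·J = s⁻¹ · (kg·m²·s⁻²) = kg·m²·s⁻³.
kg·m²·s⁻³ is the base-SI form of the watt.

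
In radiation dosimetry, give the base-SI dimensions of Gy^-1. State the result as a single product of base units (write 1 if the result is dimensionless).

Gy = J/kg (absorbed dose = energy per mass),
    = m²·s⁻².
So Gy⁻¹ = m⁻²·s².

m⁻²·s²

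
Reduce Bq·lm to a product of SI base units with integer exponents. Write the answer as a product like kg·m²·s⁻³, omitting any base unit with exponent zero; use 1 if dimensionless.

Bq = s⁻¹.
lm = cd.
Combining: Bq·lm = s⁻¹ · cd = s⁻¹·cd.

s⁻¹·cd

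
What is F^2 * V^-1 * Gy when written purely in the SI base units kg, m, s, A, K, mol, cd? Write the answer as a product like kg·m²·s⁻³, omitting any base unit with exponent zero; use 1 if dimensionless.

kg⁻³·m⁻⁴·s⁹·A⁵

F = C/V (capacitance = charge per voltage),
    = A·s/(kg·m²·s⁻³·A⁻¹) (substituting C and V),
    = kg⁻¹·m⁻²·s⁴·A².
So F² = kg⁻²·m⁻⁴·s⁸·A⁴.
V = W/A (potential = power per current),
    = kg·m²·s⁻³·A⁻¹.
So V⁻¹ = kg⁻¹·m⁻²·s³·A.
Gy = J/kg (absorbed dose = energy per mass),
    = m²·s⁻².
Combining: F²·V⁻¹·Gy = (kg⁻²·m⁻⁴·s⁸·A⁴) · (kg⁻¹·m⁻²·s³·A) · (m²·s⁻²) = kg⁻³·m⁻⁴·s⁹·A⁵.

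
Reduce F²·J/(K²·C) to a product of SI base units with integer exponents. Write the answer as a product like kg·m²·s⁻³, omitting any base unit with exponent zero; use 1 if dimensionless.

F = C/V (capacitance = charge per voltage),
    = A·s/(kg·m²·s⁻³·A⁻¹) (substituting C and V),
    = kg⁻¹·m⁻²·s⁴·A².
So F² = kg⁻²·m⁻⁴·s⁸·A⁴.
J = N·m (work = force × distance),
    = kg·m²·s⁻².
C = A·s = s·A (charge = current × time).
So C⁻¹ = s⁻¹·A⁻¹.
Combining: F²·K⁻²·J·C⁻¹ = (kg⁻²·m⁻⁴·s⁸·A⁴) · K⁻² · (kg·m²·s⁻²) · (s⁻¹·A⁻¹) = kg⁻¹·m⁻²·s⁵·A³·K⁻².

kg⁻¹·m⁻²·s⁵·A³·K⁻²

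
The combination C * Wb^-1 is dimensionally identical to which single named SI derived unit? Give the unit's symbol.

C = A·s = s·A (charge = current × time).
Wb = V·s (flux: a volt is a weber per second),
    = kg·m²·s⁻²·A⁻¹.
So Wb⁻¹ = kg⁻¹·m⁻²·s²·A.
Combining: C·Wb⁻¹ = (s·A) · (kg⁻¹·m⁻²·s²·A) = kg⁻¹·m⁻²·s³·A².
kg⁻¹·m⁻²·s³·A² is the base-SI form of the siemens.

S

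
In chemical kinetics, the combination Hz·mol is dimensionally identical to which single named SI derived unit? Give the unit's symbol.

kat

Hz = s⁻¹.
Combining: Hz·mol = s⁻¹ · mol = s⁻¹·mol.
s⁻¹·mol is the base-SI form of the katal.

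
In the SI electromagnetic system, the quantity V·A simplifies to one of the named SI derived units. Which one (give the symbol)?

V = kg·m²·s⁻³·A⁻¹.
Combining: V·A = (kg·m²·s⁻³·A⁻¹) · A = kg·m²·s⁻³.
kg·m²·s⁻³ is the base-SI form of the watt.

W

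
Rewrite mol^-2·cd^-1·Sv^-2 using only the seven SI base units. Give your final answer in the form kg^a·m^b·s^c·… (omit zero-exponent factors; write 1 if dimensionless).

Sv = J/kg (equivalent dose = energy per mass),
    = m²·s⁻².
So Sv⁻² = m⁻⁴·s⁴.
Combining: mol⁻²·cd⁻¹·Sv⁻² = mol⁻² · cd⁻¹ · (m⁻⁴·s⁴) = m⁻⁴·s⁴·mol⁻²·cd⁻¹.

m⁻⁴·s⁴·mol⁻²·cd⁻¹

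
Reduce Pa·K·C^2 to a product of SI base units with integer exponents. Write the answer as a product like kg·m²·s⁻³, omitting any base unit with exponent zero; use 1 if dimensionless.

kg·m⁻¹·A²·K

Pa = N/m² (pressure = force per area),
    = kg·m⁻¹·s⁻².
C = A·s = s·A (charge = current × time).
So C² = s²·A².
Combining: Pa·K·C² = (kg·m⁻¹·s⁻²) · K · (s²·A²) = kg·m⁻¹·A²·K.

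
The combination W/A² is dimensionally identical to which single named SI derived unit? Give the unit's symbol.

W = J/s (power = energy per time),
    = kg·m²·s⁻³.
Combining: W·A⁻² = (kg·m²·s⁻³) · A⁻² = kg·m²·s⁻³·A⁻².
kg·m²·s⁻³·A⁻² is the base-SI form of the ohm.

Ω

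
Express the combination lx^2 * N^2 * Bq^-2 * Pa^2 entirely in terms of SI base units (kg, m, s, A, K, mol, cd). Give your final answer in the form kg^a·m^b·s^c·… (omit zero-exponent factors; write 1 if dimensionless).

kg⁴·m⁻⁴·s⁻⁶·cd²

lx = lm/m² (illuminance = luminous flux per area),
    = m⁻²·cd.
So lx² = m⁻⁴·cd².
N = kg·m/s² = kg·m·s⁻² (force = mass × acceleration).
So N² = kg²·m²·s⁻⁴.
Bq = 1/s = s⁻¹ (activity is decays per second).
So Bq⁻² = s².
Pa = N/m² (pressure = force per area),
    = kg·m⁻¹·s⁻².
So Pa² = kg²·m⁻²·s⁻⁴.
Combining: lx²·N²·Bq⁻²·Pa² = (m⁻⁴·cd²) · (kg²·m²·s⁻⁴) · s² · (kg²·m⁻²·s⁻⁴) = kg⁴·m⁻⁴·s⁻⁶·cd².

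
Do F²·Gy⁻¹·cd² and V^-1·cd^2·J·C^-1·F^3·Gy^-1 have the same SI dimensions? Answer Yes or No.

Left side:
  F = C/V (capacitance = charge per voltage),
      = A·s/(kg·m²·s⁻³·A⁻¹) (substituting C and V),
      = kg⁻¹·m⁻²·s⁴·A².
  So F² = kg⁻²·m⁻⁴·s⁸·A⁴.
  Gy = J/kg (absorbed dose = energy per mass),
      = m²·s⁻².
  So Gy⁻¹ = m⁻²·s².
  Combining: F²·Gy⁻¹·cd² = (kg⁻²·m⁻⁴·s⁸·A⁴) · (m⁻²·s²) · cd² = kg⁻²·m⁻⁶·s¹⁰·A⁴·cd².
Right side:
  V = W/A (potential = power per current),
      = kg·m²·s⁻³·A⁻¹.
  So V⁻¹ = kg⁻¹·m⁻²·s³·A.
  J = N·m (work = force × distance),
      = kg·m²·s⁻².
  C = A·s = s·A (charge = current × time).
  So C⁻¹ = s⁻¹·A⁻¹.
  F = C/V (capacitance = charge per voltage),
      = A·s/(kg·m²·s⁻³·A⁻¹) (substituting C and V),
      = kg⁻¹·m⁻²·s⁴·A².
  So F³ = kg⁻³·m⁻⁶·s¹²·A⁶.
  Gy = J/kg (absorbed dose = energy per mass),
      = m²·s⁻².
  So Gy⁻¹ = m⁻²·s².
  Combining: V⁻¹·cd²·J·C⁻¹·F³·Gy⁻¹ = (kg⁻¹·m⁻²·s³·A) · cd² · (kg·m²·s⁻²) · (s⁻¹·A⁻¹) · (kg⁻³·m⁻⁶·s¹²·A⁶) · (m⁻²·s²) = kg⁻³·m⁻⁸·s¹⁴·A⁶·cd².
Left is kg⁻²·m⁻⁶·s¹⁰·A⁴·cd²; right is kg⁻³·m⁻⁸·s¹⁴·A⁶·cd² — different.

No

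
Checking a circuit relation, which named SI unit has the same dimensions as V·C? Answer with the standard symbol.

V = W/A (potential = power per current),
    = kg·m²·s⁻³·A⁻¹.
C = A·s = s·A (charge = current × time).
Combining: V·C = (kg·m²·s⁻³·A⁻¹) · (s·A) = kg·m²·s⁻².
kg·m²·s⁻² is the base-SI form of the joule.

J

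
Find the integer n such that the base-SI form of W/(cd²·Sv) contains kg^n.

W = kg·m²·s⁻³.
Sv = m²·s⁻².
So Sv⁻¹ = m⁻²·s².
Combining: W·cd⁻²·Sv⁻¹ = (kg·m²·s⁻³) · cd⁻² · (m⁻²·s²) = kg·s⁻¹·cd⁻².
The exponent of kg is 1.

1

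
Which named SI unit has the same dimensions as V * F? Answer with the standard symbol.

V = W/A (potential = power per current),
    = kg·m²·s⁻³·A⁻¹.
F = C/V (capacitance = charge per voltage),
    = A·s/(kg·m²·s⁻³·A⁻¹) (substituting C and V),
    = kg⁻¹·m⁻²·s⁴·A².
Combining: V·F = (kg·m²·s⁻³·A⁻¹) · (kg⁻¹·m⁻²·s⁴·A²) = s·A.
s·A is the base-SI form of the coulomb.

C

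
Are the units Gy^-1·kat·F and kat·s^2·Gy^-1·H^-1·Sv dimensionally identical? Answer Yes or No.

Left side:
  Gy = m²·s⁻².
  So Gy⁻¹ = m⁻²·s².
  kat = s⁻¹·mol.
  F = kg⁻¹·m⁻²·s⁴·A².
  Combining: Gy⁻¹·kat·F = (m⁻²·s²) · (s⁻¹·mol) · (kg⁻¹·m⁻²·s⁴·A²) = kg⁻¹·m⁻⁴·s⁵·A²·mol.
Right side:
  kat = s⁻¹·mol.
  Gy = m²·s⁻².
  So Gy⁻¹ = m⁻²·s².
  H = kg·m²·s⁻²·A⁻².
  So H⁻¹ = kg⁻¹·m⁻²·s²·A².
  Sv = m²·s⁻².
  Combining: kat·s²·Gy⁻¹·H⁻¹·Sv = (s⁻¹·mol) · s² · (m⁻²·s²) · (kg⁻¹·m⁻²·s²·A²) · (m²·s⁻²) = kg⁻¹·m⁻²·s³·A²·mol.
Left is kg⁻¹·m⁻⁴·s⁵·A²·mol; right is kg⁻¹·m⁻²·s³·A²·mol — different.

No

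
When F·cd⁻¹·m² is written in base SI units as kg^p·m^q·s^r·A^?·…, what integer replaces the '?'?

F = kg⁻¹·m⁻²·s⁴·A².
Combining: F·cd⁻¹·m² = (kg⁻¹·m⁻²·s⁴·A²) · cd⁻¹ · m² = kg⁻¹·s⁴·A²·cd⁻¹.
The exponent of A is 2.

2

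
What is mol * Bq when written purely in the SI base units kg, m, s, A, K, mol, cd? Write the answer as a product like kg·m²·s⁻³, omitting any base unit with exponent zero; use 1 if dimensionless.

s⁻¹·mol

Bq = 1/s = s⁻¹ (activity is decays per second).
Combining: mol·Bq = mol · s⁻¹ = s⁻¹·mol.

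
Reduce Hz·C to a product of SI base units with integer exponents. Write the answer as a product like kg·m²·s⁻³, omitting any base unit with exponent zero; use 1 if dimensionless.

Hz = 1/s = s⁻¹ (frequency is cycles per second).
C = A·s = s·A (charge = current × time).
Combining: Hz·C = s⁻¹ · (s·A) = A.

A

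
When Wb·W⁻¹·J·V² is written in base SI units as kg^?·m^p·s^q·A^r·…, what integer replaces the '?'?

3

Wb = V·s (flux: a volt is a weber per second),
    = kg·m²·s⁻²·A⁻¹.
W = J/s (power = energy per time),
    = kg·m²·s⁻³.
So W⁻¹ = kg⁻¹·m⁻²·s³.
J = N·m (work = force × distance),
    = kg·m²·s⁻².
V = W/A (potential = power per current),
    = kg·m²·s⁻³·A⁻¹.
So V² = kg²·m⁴·s⁻⁶·A⁻².
Combining: Wb·W⁻¹·J·V² = (kg·m²·s⁻²·A⁻¹) · (kg⁻¹·m⁻²·s³) · (kg·m²·s⁻²) · (kg²·m⁴·s⁻⁶·A⁻²) = kg³·m⁶·s⁻⁷·A⁻³.
The exponent of kg is 3.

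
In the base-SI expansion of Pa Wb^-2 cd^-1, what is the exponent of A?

2

Pa = N/m² (pressure = force per area),
    = kg·m⁻¹·s⁻².
Wb = V·s (flux: a volt is a weber per second),
    = kg·m²·s⁻²·A⁻¹.
So Wb⁻² = kg⁻²·m⁻⁴·s⁴·A².
Combining: Pa·Wb⁻²·cd⁻¹ = (kg·m⁻¹·s⁻²) · (kg⁻²·m⁻⁴·s⁴·A²) · cd⁻¹ = kg⁻¹·m⁻⁵·s²·A²·cd⁻¹.
The exponent of A is 2.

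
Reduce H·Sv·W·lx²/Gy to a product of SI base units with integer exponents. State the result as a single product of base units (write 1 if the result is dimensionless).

kg²·s⁻⁵·A⁻²·cd²

H = Wb/A (inductance = flux per current),
    = kg·m²·s⁻²·A⁻².
Gy = J/kg (absorbed dose = energy per mass),
    = m²·s⁻².
So Gy⁻¹ = m⁻²·s².
Sv = J/kg (equivalent dose = energy per mass),
    = m²·s⁻².
W = J/s (power = energy per time),
    = kg·m²·s⁻³.
lx = lm/m² (illuminance = luminous flux per area),
    = m⁻²·cd.
So lx² = m⁻⁴·cd².
Combining: H·Gy⁻¹·Sv·W·lx² = (kg·m²·s⁻²·A⁻²) · (m⁻²·s²) · (m²·s⁻²) · (kg·m²·s⁻³) · (m⁻⁴·cd²) = kg²·s⁻⁵·A⁻²·cd².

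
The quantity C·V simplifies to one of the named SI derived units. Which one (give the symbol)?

C = A·s = s·A (charge = current × time).
V = W/A (potential = power per current),
    = kg·m²·s⁻³·A⁻¹.
Combining: C·V = (s·A) · (kg·m²·s⁻³·A⁻¹) = kg·m²·s⁻².
kg·m²·s⁻² is the base-SI form of the joule.

J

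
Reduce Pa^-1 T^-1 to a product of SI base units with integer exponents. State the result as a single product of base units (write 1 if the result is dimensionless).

Pa = kg·m⁻¹·s⁻².
So Pa⁻¹ = kg⁻¹·m·s².
T = kg·s⁻²·A⁻¹.
So T⁻¹ = kg⁻¹·s²·A.
Combining: Pa⁻¹·T⁻¹ = (kg⁻¹·m·s²) · (kg⁻¹·s²·A) = kg⁻²·m·s⁴·A.

kg⁻²·m·s⁴·A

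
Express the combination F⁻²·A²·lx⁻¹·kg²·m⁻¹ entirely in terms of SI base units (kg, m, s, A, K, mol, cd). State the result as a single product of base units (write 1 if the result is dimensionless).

kg⁴·m⁵·s⁻⁸·A⁻²·cd⁻¹

F = C/V (capacitance = charge per voltage),
    = A·s/(kg·m²·s⁻³·A⁻¹) (substituting C and V),
    = kg⁻¹·m⁻²·s⁴·A².
So F⁻² = kg²·m⁴·s⁻⁸·A⁻⁴.
lx = lm/m² (illuminance = luminous flux per area),
    = m⁻²·cd.
So lx⁻¹ = m²·cd⁻¹.
Combining: F⁻²·A²·lx⁻¹·kg²·m⁻¹ = (kg²·m⁴·s⁻⁸·A⁻⁴) · A² · (m²·cd⁻¹) · kg² · m⁻¹ = kg⁴·m⁵·s⁻⁸·A⁻²·cd⁻¹.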